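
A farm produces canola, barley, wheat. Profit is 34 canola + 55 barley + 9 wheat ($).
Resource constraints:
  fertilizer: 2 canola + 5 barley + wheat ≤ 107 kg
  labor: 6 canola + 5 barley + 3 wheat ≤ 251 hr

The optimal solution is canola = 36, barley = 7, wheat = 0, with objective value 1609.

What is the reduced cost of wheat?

-8

Check each constraint at x*: fertilizer 107/107 (tight); labor 251/251 (tight).
From A_Bᵀ y = c: 2·y_fertilizer + 6·y_labor = 34; 5·y_fertilizer + 5·y_labor = 55.
Solving: y_fertilizer = 8, y_labor = 3.
Reduced cost of wheat: c₃ − yᵀa₃ = 9 − (8·1 + 3·3) = 9 − 17 = -8.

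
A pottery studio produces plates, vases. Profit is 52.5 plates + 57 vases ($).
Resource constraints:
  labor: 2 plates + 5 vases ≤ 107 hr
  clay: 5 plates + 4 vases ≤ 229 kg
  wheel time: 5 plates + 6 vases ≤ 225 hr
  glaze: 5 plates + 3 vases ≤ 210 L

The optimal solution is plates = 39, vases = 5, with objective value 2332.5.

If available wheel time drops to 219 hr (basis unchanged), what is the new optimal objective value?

Check each constraint at x*: labor 103/107 (slack 4); clay 215/229 (slack 14); wheel time 225/225 (tight); glaze 210/210 (tight).
By complementary slackness, y = 0 for the non-binding constraints.
The binding rows give the dual system: 5·y_wheel time + 5·y_glaze = 52.5 and 6·y_wheel time + 3·y_glaze = 57.
This yields shadow prices y_wheel time = 8.5, y_glaze = 2.
Δz = y_wheel time·Δb = 8.5 × (-6) = -51, so new z* = 2332.5 − 51 = 2281.5.

2281.5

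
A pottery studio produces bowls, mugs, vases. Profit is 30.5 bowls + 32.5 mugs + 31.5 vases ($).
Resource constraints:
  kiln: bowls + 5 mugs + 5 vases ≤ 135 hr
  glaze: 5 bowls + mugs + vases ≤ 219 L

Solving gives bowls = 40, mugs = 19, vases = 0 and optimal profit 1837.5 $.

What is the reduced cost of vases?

-1

Both kiln and glaze are binding at x*.
The binding rows give the dual system: 1·y_kiln + 5·y_glaze = 30.5 and 5·y_kiln + 1·y_glaze = 32.5.
This yields shadow prices y_kiln = 5.5, y_glaze = 5.
Reduced cost of vases: c₃ − yᵀa₃ = 31.5 − (5.5·5 + 5·1) = 31.5 − 32.5 = -1.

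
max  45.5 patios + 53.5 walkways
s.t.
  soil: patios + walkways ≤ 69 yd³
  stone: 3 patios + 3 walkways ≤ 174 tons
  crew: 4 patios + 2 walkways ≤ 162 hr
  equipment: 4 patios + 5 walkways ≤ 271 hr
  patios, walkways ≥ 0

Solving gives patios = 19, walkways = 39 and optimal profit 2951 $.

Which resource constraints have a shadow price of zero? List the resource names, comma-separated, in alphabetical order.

soil: 58/69 (slack 11)
stone: 174/174 (binding)
crew: 154/162 (slack 8)
equipment: 271/271 (binding)
By complementary slackness, a constraint with positive slack has shadow price 0 → crew, soil.

crew, soil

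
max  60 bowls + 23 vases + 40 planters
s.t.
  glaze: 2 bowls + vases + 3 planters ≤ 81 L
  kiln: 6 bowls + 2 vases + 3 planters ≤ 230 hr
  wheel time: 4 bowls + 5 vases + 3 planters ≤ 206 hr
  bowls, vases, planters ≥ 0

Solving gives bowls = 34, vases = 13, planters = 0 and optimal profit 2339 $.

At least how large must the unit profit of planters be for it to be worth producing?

48

Check each constraint at x*: glaze 81/81 (tight); kiln 230/230 (tight); wheel time 201/206 (slack 5).
Since wheel time is not tight, its dual is 0.
Dual feasibility on the basic columns requires 2·y_glaze + 6·y_kiln = 60, 1·y_glaze + 2·y_kiln = 23.
→ y_glaze = 9 and y_kiln = 7.
planters enters the basis when its profit ≥ yᵀa₃ = 9·3 + 7·3 = 48.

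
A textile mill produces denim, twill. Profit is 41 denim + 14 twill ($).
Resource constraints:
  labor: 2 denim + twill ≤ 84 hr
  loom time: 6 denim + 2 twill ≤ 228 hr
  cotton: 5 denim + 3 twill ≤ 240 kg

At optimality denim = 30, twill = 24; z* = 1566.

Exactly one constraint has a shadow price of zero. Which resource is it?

cotton

labor: 84/84 (binding)
loom time: 228/228 (binding)
cotton: 222/240 (slack 18)
By complementary slackness, a constraint with positive slack has shadow price 0 → cotton.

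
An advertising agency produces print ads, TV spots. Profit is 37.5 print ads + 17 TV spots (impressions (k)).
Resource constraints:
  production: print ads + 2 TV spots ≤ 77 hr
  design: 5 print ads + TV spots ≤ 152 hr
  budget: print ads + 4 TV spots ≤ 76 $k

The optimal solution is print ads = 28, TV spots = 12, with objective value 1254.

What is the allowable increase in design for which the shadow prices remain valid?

228

Binding constraints: design, budget. The basis is B = [[5,1],[1,4]] with det 19.
Per unit increase in design, x* moves by d = (0.2105, -0.0526).
The basis stays optimal until TV spots reaches 0; allowable increase = 228 hr.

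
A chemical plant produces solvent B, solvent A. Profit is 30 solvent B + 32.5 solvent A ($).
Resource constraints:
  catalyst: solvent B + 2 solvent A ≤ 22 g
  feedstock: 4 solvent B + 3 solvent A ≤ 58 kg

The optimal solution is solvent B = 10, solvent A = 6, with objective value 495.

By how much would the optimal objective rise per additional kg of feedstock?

5.5

Check each constraint at x*: catalyst 22/22 (tight); feedstock 58/58 (tight).
The binding rows give the dual system: 1·y_catalyst + 4·y_feedstock = 30 and 2·y_catalyst + 3·y_feedstock = 32.5.
Solving: y_catalyst = 8, y_feedstock = 5.5.
Shadow price of feedstock = 5.5.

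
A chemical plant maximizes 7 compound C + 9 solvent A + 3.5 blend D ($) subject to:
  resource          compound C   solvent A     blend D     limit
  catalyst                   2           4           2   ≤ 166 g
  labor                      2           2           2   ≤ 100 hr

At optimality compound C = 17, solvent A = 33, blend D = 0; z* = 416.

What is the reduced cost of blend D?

-3.5

Both catalyst and labor are binding at x*.
The binding rows give the dual system: 2·y_catalyst + 2·y_labor = 7 and 4·y_catalyst + 2·y_labor = 9.
Solving: y_catalyst = 1, y_labor = 2.5.
Reduced cost of blend D: c₃ − yᵀa₃ = 3.5 − (1·2 + 2.5·2) = 3.5 − 7 = -3.5.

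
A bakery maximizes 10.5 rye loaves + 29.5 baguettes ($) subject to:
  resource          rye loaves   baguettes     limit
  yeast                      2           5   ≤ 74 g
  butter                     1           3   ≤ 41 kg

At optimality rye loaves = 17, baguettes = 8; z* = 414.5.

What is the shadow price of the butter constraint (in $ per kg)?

6.5

Check each constraint at x*: yeast 74/74 (tight); butter 41/41 (tight).
The binding rows give the dual system: 2·y_yeast + 1·y_butter = 10.5 and 5·y_yeast + 3·y_butter = 29.5.
This yields shadow prices y_yeast = 2, y_butter = 6.5.
Shadow price of butter = 6.5.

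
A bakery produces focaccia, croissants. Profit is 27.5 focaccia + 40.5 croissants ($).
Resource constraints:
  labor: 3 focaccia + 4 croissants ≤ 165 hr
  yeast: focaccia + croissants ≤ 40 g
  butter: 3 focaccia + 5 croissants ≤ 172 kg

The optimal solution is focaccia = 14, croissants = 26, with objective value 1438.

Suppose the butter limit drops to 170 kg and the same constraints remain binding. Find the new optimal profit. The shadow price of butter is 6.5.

1425

Δb = -2, so new z* = 1438 + (6.5)·(-2) = 1438 − 13 = 1425.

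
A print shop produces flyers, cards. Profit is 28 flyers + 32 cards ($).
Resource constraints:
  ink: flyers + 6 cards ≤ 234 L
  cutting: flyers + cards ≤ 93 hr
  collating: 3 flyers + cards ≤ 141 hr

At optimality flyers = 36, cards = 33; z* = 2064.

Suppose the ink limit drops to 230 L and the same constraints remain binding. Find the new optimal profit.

2048

Check each constraint at x*: ink 234/234 (tight); cutting 69/93 (slack 24); collating 141/141 (tight).
Since cutting is not tight, its dual is 0.
From A_Bᵀ y = c: 1·y_ink + 3·y_collating = 28; 6·y_ink + 1·y_collating = 32.
→ y_ink = 4 and y_collating = 8.
Δz = y_ink·Δb = 4 × (-4) = -16, so new z* = 2064 − 16 = 2048.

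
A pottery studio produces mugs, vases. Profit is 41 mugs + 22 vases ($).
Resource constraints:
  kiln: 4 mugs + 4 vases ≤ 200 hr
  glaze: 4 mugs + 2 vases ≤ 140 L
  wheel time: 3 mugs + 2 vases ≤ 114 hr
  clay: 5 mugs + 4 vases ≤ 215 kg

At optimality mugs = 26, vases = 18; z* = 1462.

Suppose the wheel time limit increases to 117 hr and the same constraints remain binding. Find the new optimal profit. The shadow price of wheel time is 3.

1471

Δb = 3, so new z* = 1462 + (3)·(3) = 1462 + 9 = 1471.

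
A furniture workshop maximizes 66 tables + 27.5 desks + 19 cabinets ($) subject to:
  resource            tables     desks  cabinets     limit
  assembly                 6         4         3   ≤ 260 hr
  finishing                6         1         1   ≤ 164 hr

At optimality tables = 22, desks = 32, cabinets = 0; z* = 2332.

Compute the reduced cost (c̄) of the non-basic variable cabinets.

Both assembly and finishing are binding at x*.
The binding rows give the dual system: 6·y_assembly + 6·y_finishing = 66 and 4·y_assembly + 1·y_finishing = 27.5.
This yields shadow prices y_assembly = 5.5, y_finishing = 5.5.
Reduced cost of cabinets: c₃ − yᵀa₃ = 19 − (5.5·3 + 5.5·1) = 19 − 22 = -3.

-3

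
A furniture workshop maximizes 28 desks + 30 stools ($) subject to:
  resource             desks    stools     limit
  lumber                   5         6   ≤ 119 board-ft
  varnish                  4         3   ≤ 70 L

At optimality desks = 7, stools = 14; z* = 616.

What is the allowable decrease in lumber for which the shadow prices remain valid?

Binding constraints: lumber, varnish. The basis is B = [[5,6],[4,3]] with det -9.
Per unit decrease in lumber, x* moves by d = (0.3333, -0.4444).
The basis stays optimal until stools reaches 0; allowable decrease = 31.5 board-ft.

31.5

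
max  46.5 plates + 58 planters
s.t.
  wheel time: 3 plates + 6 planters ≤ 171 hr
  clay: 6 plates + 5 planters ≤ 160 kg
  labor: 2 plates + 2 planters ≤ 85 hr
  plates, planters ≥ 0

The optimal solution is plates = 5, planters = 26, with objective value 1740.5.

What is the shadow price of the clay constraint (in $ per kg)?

5

Check each constraint at x*: wheel time 171/171 (tight); clay 160/160 (tight); labor 62/85 (slack 23).
By complementary slackness, y = 0 for the non-binding constraint.
Dual feasibility on the basic columns requires 3·y_wheel time + 6·y_clay = 46.5, 6·y_wheel time + 5·y_clay = 58.
→ y_wheel time = 5.5 and y_clay = 5.
Shadow price of clay = 5.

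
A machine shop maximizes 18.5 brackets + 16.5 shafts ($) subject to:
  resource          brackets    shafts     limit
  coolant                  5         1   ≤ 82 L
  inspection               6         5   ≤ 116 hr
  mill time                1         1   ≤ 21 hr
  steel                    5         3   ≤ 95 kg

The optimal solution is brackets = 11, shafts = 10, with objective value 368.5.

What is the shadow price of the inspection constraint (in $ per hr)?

2

Check each constraint at x*: coolant 65/82 (slack 17); inspection 116/116 (tight); mill time 21/21 (tight); steel 85/95 (slack 10).
Slack constraints have shadow price 0 (complementary slackness).
The binding rows give the dual system: 6·y_inspection + 1·y_mill time = 18.5 and 5·y_inspection + 1·y_mill time = 16.5.
This yields shadow prices y_inspection = 2, y_mill time = 6.5.
Shadow price of inspection = 2.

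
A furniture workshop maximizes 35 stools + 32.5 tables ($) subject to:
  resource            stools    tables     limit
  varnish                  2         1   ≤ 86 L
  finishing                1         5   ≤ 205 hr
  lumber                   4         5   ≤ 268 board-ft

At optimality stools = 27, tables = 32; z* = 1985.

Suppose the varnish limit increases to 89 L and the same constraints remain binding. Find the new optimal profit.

Binding: varnish and lumber. Non-binding: finishing (18 unused).
Slack constraints have shadow price 0 (complementary slackness).
The binding rows give the dual system: 2·y_varnish + 4·y_lumber = 35 and 1·y_varnish + 5·y_lumber = 32.5.
Solving: y_varnish = 7.5, y_lumber = 5.
Δz = y_varnish·Δb = 7.5 × (3) = 22.5, so new z* = 1985 + 22.5 = 2007.5.

2007.5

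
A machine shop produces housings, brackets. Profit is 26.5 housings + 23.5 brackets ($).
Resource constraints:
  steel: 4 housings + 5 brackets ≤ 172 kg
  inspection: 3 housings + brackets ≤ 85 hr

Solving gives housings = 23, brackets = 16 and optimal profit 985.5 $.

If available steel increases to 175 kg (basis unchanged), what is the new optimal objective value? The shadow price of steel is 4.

997.5

Δb = 3, so new z* = 985.5 + (4)·(3) = 985.5 + 12 = 997.5.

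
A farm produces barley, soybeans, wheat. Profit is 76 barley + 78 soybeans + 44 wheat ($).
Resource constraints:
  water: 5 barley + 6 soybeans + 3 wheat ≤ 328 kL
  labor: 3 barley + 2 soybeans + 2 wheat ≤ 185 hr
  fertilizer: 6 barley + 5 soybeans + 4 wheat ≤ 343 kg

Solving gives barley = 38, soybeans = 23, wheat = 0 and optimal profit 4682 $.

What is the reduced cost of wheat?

At the optimum: water uses 328 of 328 (binding); labor uses 160 of 185 (slack = 25); fertilizer uses 343 of 343 (binding).
Slack constraints have shadow price 0 (complementary slackness).
From A_Bᵀ y = c: 5·y_water + 6·y_fertilizer = 76; 6·y_water + 5·y_fertilizer = 78.
This yields shadow prices y_water = 8, y_fertilizer = 6.
Reduced cost of wheat: c₃ − yᵀa₃ = 44 − (8·3 + 6·4) = 44 − 48 = -4.

-4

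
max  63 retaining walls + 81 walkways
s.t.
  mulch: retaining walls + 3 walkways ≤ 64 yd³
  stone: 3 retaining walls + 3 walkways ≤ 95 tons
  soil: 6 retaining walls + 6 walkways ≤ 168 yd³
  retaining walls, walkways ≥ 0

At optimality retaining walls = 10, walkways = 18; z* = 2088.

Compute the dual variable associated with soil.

At the optimum: mulch uses 64 of 64 (binding); stone uses 84 of 95 (slack = 11); soil uses 168 of 168 (binding).
By complementary slackness, y = 0 for the non-binding constraint.
The binding rows give the dual system: 1·y_mulch + 6·y_soil = 63 and 3·y_mulch + 6·y_soil = 81.
Solving: y_mulch = 9, y_soil = 9.
Shadow price of soil = 9.

9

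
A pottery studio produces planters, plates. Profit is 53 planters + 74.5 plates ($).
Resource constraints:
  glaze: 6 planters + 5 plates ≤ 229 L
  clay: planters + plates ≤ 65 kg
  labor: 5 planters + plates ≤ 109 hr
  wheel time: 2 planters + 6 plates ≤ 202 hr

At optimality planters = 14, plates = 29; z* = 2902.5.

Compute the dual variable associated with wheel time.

Check each constraint at x*: glaze 229/229 (tight); clay 43/65 (slack 22); labor 99/109 (slack 10); wheel time 202/202 (tight).
Slack constraints have shadow price 0 (complementary slackness).
Dual feasibility on the basic columns requires 6·y_glaze + 2·y_wheel time = 53, 5·y_glaze + 6·y_wheel time = 74.5.
This yields shadow prices y_glaze = 6.5, y_wheel time = 7.
Shadow price of wheel time = 7.

7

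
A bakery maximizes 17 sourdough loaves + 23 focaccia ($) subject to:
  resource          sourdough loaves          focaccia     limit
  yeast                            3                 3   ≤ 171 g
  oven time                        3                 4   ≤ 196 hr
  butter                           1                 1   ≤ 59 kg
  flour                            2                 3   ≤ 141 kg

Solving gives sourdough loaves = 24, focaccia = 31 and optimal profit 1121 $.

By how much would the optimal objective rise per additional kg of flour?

1

Check each constraint at x*: yeast 165/171 (slack 6); oven time 196/196 (tight); butter 55/59 (slack 4); flour 141/141 (tight).
Since yeast, butter are not tight, their duals are 0.
Dual feasibility on the basic columns requires 3·y_oven time + 2·y_flour = 17, 4·y_oven time + 3·y_flour = 23.
→ y_oven time = 5 and y_flour = 1.
Shadow price of flour = 1.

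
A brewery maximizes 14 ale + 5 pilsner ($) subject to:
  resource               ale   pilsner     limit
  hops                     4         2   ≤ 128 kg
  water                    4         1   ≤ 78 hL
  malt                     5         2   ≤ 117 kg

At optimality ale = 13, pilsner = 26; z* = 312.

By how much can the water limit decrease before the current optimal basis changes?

Binding constraints: water, malt. The basis is B = [[4,1],[5,2]] with det 3.
Per unit decrease in water, x* moves by d = (-0.6667, 1.6667).
The basis stays optimal until ale reaches 0; allowable decrease = 19.5 hL.

19.5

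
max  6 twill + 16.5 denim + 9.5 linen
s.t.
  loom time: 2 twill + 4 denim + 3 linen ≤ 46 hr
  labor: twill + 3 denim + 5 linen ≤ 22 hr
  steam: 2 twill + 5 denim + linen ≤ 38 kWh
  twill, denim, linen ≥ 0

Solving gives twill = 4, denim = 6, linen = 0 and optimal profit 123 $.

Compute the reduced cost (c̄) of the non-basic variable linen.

-7

Check each constraint at x*: loom time 32/46 (slack 14); labor 22/22 (tight); steam 38/38 (tight).
By complementary slackness, y = 0 for the non-binding constraint.
From A_Bᵀ y = c: 1·y_labor + 2·y_steam = 6; 3·y_labor + 5·y_steam = 16.5.
→ y_labor = 3 and y_steam = 1.5.
Reduced cost of linen: c₃ − yᵀa₃ = 9.5 − (3·5 + 1.5·1) = 9.5 − 16.5 = -7.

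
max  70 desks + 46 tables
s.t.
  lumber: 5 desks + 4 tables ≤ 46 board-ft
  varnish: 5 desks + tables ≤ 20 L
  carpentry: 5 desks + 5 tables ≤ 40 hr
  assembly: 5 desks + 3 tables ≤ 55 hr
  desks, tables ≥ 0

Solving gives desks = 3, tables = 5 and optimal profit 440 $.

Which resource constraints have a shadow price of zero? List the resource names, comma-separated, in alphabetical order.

lumber: 35/46 (slack 11)
varnish: 20/20 (binding)
carpentry: 40/40 (binding)
assembly: 30/55 (slack 25)
By complementary slackness, a constraint with positive slack has shadow price 0 → assembly, lumber.

assembly, lumber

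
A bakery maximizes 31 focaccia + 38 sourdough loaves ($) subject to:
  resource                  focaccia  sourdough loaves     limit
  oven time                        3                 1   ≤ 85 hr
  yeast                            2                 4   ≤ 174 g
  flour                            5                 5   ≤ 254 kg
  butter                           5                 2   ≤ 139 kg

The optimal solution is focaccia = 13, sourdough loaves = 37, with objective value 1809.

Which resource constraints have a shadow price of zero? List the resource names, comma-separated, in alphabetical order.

flour, oven time

oven time: 76/85 (slack 9)
yeast: 174/174 (binding)
flour: 250/254 (slack 4)
butter: 139/139 (binding)
By complementary slackness, a constraint with positive slack has shadow price 0 → flour, oven time.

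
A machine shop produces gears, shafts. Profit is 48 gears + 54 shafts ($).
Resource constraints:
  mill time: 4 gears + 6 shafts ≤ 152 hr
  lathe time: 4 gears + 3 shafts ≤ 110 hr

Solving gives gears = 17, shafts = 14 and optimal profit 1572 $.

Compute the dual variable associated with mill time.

6

Both mill time and lathe time are binding at x*.
From A_Bᵀ y = c: 4·y_mill time + 4·y_lathe time = 48; 6·y_mill time + 3·y_lathe time = 54.
Solving: y_mill time = 6, y_lathe time = 6.
Shadow price of mill time = 6.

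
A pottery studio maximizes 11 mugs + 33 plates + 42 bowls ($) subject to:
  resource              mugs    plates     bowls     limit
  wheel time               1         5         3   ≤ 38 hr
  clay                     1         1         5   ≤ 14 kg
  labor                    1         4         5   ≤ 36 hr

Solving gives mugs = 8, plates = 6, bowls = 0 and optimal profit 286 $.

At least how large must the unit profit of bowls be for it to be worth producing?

44

Binding: wheel time and clay. Non-binding: labor (4 unused).
By complementary slackness, y = 0 for the non-binding constraint.
The binding rows give the dual system: 1·y_wheel time + 1·y_clay = 11 and 5·y_wheel time + 1·y_clay = 33.
Solving: y_wheel time = 5.5, y_clay = 5.5.
bowls enters the basis when its profit ≥ yᵀa₃ = 5.5·3 + 5.5·5 = 44.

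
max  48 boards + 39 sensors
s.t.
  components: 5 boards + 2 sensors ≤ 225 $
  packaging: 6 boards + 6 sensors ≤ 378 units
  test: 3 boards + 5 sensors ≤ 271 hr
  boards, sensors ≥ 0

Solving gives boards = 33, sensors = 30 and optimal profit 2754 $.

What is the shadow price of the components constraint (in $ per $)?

3

Binding: components and packaging. Non-binding: test (22 unused).
By complementary slackness, y = 0 for the non-binding constraint.
From A_Bᵀ y = c: 5·y_components + 6·y_packaging = 48; 2·y_components + 6·y_packaging = 39.
This yields shadow prices y_components = 3, y_packaging = 5.5.
Shadow price of components = 3.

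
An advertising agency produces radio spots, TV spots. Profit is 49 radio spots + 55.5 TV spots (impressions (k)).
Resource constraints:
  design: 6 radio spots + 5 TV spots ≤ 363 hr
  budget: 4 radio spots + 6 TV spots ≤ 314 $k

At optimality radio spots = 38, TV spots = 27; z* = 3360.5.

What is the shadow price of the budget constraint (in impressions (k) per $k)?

Both design and budget are binding at x*.
The binding rows give the dual system: 6·y_design + 4·y_budget = 49 and 5·y_design + 6·y_budget = 55.5.
→ y_design = 4.5 and y_budget = 5.5.
Shadow price of budget = 5.5.

5.5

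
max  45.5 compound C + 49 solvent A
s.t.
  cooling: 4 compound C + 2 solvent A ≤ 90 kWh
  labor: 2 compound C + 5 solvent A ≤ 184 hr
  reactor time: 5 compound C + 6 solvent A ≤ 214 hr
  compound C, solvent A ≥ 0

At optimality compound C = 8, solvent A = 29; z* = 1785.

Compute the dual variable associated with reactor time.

Binding: cooling and reactor time. Non-binding: labor (23 unused).
Since labor is not tight, its dual is 0.
Dual feasibility on the basic columns requires 4·y_cooling + 5·y_reactor time = 45.5, 2·y_cooling + 6·y_reactor time = 49.
This yields shadow prices y_cooling = 2, y_reactor time = 7.5.
Shadow price of reactor time = 7.5.

7.5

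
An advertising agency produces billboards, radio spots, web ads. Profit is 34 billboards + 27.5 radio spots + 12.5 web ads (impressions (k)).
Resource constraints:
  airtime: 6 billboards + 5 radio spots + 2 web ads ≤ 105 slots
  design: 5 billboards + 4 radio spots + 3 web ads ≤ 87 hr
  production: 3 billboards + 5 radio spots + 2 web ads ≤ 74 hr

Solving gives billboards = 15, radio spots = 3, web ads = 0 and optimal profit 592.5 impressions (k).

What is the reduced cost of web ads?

Check each constraint at x*: airtime 105/105 (tight); design 87/87 (tight); production 60/74 (slack 14).
Slack constraints have shadow price 0 (complementary slackness).
The binding rows give the dual system: 6·y_airtime + 5·y_design = 34 and 5·y_airtime + 4·y_design = 27.5.
This yields shadow prices y_airtime = 1.5, y_design = 5.
Reduced cost of web ads: c₃ − yᵀa₃ = 12.5 − (1.5·2 + 5·3) = 12.5 − 18 = -5.5.

-5.5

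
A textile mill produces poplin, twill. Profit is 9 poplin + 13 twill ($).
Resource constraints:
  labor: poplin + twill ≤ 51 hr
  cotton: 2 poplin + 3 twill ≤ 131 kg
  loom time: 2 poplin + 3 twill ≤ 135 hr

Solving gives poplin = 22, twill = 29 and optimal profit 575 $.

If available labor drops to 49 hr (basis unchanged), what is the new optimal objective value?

Check each constraint at x*: labor 51/51 (tight); cotton 131/131 (tight); loom time 131/135 (slack 4).
Slack constraints have shadow price 0 (complementary slackness).
The binding rows give the dual system: 1·y_labor + 2·y_cotton = 9 and 1·y_labor + 3·y_cotton = 13.
→ y_labor = 1 and y_cotton = 4.
Δz = y_labor·Δb = 1 × (-2) = -2, so new z* = 575 − 2 = 573.

573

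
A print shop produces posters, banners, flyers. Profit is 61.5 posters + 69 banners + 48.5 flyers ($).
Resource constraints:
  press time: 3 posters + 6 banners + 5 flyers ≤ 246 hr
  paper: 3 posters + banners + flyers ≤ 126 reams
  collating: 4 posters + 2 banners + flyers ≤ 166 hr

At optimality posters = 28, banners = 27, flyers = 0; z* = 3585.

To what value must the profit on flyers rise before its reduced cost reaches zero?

51.5

At the optimum: press time uses 246 of 246 (binding); paper uses 111 of 126 (slack = 15); collating uses 166 of 166 (binding).
By complementary slackness, y = 0 for the non-binding constraint.
Dual feasibility on the basic columns requires 3·y_press time + 4·y_collating = 61.5, 6·y_press time + 2·y_collating = 69.
This yields shadow prices y_press time = 8.5, y_collating = 9.
flyers enters the basis when its profit ≥ yᵀa₃ = 8.5·5 + 9·1 = 51.5.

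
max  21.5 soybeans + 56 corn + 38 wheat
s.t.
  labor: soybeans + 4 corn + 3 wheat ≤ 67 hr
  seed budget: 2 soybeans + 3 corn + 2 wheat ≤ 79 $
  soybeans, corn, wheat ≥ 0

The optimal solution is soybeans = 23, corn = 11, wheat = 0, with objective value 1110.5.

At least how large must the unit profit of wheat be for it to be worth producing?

Check each constraint at x*: labor 67/67 (tight); seed budget 79/79 (tight).
Dual feasibility on the basic columns requires 1·y_labor + 2·y_seed budget = 21.5, 4·y_labor + 3·y_seed budget = 56.
Solving: y_labor = 9.5, y_seed budget = 6.
wheat enters the basis when its profit ≥ yᵀa₃ = 9.5·3 + 6·2 = 40.5.

40.5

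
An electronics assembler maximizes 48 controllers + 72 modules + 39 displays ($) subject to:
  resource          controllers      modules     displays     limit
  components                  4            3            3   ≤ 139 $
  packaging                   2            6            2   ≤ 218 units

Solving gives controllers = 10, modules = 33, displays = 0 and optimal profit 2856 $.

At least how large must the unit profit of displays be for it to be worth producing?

Both components and packaging are binding at x*.
From A_Bᵀ y = c: 4·y_components + 2·y_packaging = 48; 3·y_components + 6·y_packaging = 72.
→ y_components = 8 and y_packaging = 8.
displays enters the basis when its profit ≥ yᵀa₃ = 8·3 + 8·2 = 40.

40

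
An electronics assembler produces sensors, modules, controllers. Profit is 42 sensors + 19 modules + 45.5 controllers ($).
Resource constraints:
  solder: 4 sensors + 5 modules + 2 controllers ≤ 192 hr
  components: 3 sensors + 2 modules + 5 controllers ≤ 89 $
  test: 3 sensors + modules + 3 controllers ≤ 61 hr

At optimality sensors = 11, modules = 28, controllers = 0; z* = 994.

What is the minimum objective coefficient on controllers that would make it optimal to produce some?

52

Binding: components and test. Non-binding: solder (8 unused).
By complementary slackness, y = 0 for the non-binding constraint.
From A_Bᵀ y = c: 3·y_components + 3·y_test = 42; 2·y_components + 1·y_test = 19.
Solving: y_components = 5, y_test = 9.
controllers enters the basis when its profit ≥ yᵀa₃ = 5·5 + 9·3 = 52.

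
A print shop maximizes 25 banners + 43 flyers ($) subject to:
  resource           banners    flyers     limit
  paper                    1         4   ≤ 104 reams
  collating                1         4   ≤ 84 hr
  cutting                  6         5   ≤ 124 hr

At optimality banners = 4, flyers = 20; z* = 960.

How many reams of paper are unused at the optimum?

paper used = 1·4 + 4·20 = 84; slack = 104 − 84 = 20.

20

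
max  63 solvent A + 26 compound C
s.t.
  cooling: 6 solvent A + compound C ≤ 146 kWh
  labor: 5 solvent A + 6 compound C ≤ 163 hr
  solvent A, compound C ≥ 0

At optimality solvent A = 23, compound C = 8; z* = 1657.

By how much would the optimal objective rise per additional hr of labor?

3

Check each constraint at x*: cooling 146/146 (tight); labor 163/163 (tight).
Dual feasibility on the basic columns requires 6·y_cooling + 5·y_labor = 63, 1·y_cooling + 6·y_labor = 26.
This yields shadow prices y_cooling = 8, y_labor = 3.
Shadow price of labor = 3.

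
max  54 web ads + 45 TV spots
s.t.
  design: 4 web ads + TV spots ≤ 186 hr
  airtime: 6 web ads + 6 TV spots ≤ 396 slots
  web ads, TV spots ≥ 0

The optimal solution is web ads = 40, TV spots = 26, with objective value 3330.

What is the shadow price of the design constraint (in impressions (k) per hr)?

Both design and airtime are binding at x*.
Dual feasibility on the basic columns requires 4·y_design + 6·y_airtime = 54, 1·y_design + 6·y_airtime = 45.
Solving: y_design = 3, y_airtime = 7.
Shadow price of design = 3.

3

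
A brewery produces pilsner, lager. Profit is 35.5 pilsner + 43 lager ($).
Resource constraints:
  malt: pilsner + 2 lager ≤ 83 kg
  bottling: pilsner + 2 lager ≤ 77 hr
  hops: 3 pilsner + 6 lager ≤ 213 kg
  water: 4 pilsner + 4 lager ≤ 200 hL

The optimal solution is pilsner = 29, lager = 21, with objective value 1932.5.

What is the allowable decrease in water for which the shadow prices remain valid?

Binding constraints: hops, water. The basis is B = [[3,6],[4,4]] with det -12.
Per unit decrease in water, x* moves by d = (-0.5, 0.25).
The basis stays optimal until pilsner reaches 0; allowable decrease = 58 hL.

58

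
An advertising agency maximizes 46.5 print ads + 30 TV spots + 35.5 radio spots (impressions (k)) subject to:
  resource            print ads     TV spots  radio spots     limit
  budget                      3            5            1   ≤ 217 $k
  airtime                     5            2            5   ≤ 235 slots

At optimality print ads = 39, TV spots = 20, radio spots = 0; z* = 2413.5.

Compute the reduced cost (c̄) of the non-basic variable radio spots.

Both budget and airtime are binding at x*.
The binding rows give the dual system: 3·y_budget + 5·y_airtime = 46.5 and 5·y_budget + 2·y_airtime = 30.
This yields shadow prices y_budget = 3, y_airtime = 7.5.
Reduced cost of radio spots: c₃ − yᵀa₃ = 35.5 − (3·1 + 7.5·5) = 35.5 − 40.5 = -5.

-5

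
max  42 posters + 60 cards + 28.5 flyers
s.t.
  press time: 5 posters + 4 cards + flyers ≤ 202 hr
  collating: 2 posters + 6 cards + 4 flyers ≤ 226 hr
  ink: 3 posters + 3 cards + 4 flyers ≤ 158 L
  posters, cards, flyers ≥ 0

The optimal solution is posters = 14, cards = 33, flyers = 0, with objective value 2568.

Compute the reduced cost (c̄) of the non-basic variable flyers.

At the optimum: press time uses 202 of 202 (binding); collating uses 226 of 226 (binding); ink uses 141 of 158 (slack = 17).
By complementary slackness, y = 0 for the non-binding constraint.
The binding rows give the dual system: 5·y_press time + 2·y_collating = 42 and 4·y_press time + 6·y_collating = 60.
Solving: y_press time = 6, y_collating = 6.
Reduced cost of flyers: c₃ − yᵀa₃ = 28.5 − (6·1 + 6·4) = 28.5 − 30 = -1.5.

-1.5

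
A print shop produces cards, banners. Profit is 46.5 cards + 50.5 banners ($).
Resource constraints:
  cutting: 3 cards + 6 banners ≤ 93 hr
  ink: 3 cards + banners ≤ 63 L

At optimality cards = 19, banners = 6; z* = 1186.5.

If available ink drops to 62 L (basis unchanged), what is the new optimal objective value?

1178

At the optimum: cutting uses 93 of 93 (binding); ink uses 63 of 63 (binding).
Dual feasibility on the basic columns requires 3·y_cutting + 3·y_ink = 46.5, 6·y_cutting + 1·y_ink = 50.5.
→ y_cutting = 7 and y_ink = 8.5.
Δz = y_ink·Δb = 8.5 × (-1) = -8.5, so new z* = 1186.5 − 8.5 = 1178.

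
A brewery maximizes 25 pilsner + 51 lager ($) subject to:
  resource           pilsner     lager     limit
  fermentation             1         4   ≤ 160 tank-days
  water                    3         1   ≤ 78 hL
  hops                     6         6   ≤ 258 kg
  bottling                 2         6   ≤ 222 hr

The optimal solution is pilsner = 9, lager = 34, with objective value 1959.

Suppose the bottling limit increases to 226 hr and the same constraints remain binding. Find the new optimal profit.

1985

Binding: hops and bottling. Non-binding: fermentation (15 unused), water (17 unused).
By complementary slackness, y = 0 for the non-binding constraints.
The binding rows give the dual system: 6·y_hops + 2·y_bottling = 25 and 6·y_hops + 6·y_bottling = 51.
Solving: y_hops = 2, y_bottling = 6.5.
Δz = y_bottling·Δb = 6.5 × (4) = 26, so new z* = 1959 + 26 = 1985.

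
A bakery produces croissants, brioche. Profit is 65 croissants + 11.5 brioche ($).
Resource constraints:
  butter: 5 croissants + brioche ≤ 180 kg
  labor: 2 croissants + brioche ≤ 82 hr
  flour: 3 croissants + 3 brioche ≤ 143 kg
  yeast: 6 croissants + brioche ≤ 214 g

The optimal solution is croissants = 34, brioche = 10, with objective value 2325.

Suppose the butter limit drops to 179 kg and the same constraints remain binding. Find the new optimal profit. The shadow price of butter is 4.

2321

Δb = -1, so new z* = 2325 + (4)·(-1) = 2325 − 4 = 2321.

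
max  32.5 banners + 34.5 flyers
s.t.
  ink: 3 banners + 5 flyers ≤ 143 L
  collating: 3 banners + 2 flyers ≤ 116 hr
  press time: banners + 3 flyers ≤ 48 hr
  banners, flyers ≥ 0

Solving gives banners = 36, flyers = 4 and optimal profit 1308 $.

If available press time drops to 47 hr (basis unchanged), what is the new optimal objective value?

1302.5

Check each constraint at x*: ink 128/143 (slack 15); collating 116/116 (tight); press time 48/48 (tight).
Slack constraints have shadow price 0 (complementary slackness).
The binding rows give the dual system: 3·y_collating + 1·y_press time = 32.5 and 2·y_collating + 3·y_press time = 34.5.
→ y_collating = 9 and y_press time = 5.5.
Δz = y_press time·Δb = 5.5 × (-1) = -5.5, so new z* = 1308 − 5.5 = 1302.5.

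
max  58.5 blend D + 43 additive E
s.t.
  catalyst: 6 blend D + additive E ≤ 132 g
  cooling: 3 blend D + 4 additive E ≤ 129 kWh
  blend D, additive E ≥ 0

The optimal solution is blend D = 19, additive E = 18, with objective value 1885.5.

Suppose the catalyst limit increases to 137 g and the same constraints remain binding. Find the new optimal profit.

1910.5

At the optimum: catalyst uses 132 of 132 (binding); cooling uses 129 of 129 (binding).
Dual feasibility on the basic columns requires 6·y_catalyst + 3·y_cooling = 58.5, 1·y_catalyst + 4·y_cooling = 43.
→ y_catalyst = 5 and y_cooling = 9.5.
Δz = y_catalyst·Δb = 5 × (5) = 25, so new z* = 1885.5 + 25 = 1910.5.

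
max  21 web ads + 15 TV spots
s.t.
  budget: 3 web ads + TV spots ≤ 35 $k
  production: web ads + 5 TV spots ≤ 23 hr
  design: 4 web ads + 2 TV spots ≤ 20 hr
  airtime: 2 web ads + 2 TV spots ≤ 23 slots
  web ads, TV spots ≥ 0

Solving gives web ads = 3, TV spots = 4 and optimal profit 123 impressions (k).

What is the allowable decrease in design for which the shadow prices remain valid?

Binding constraints: production, design. The basis is B = [[1,5],[4,2]] with det -18.
Per unit decrease in design, x* moves by d = (-0.2778, 0.0556).
The basis stays optimal until web ads reaches 0; allowable decrease = 10.8 hr.

10.8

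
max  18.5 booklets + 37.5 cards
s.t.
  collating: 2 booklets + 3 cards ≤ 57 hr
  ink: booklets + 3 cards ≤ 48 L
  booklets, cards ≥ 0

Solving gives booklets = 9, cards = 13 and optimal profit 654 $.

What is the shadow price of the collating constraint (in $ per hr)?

6

Check each constraint at x*: collating 57/57 (tight); ink 48/48 (tight).
The binding rows give the dual system: 2·y_collating + 1·y_ink = 18.5 and 3·y_collating + 3·y_ink = 37.5.
Solving: y_collating = 6, y_ink = 6.5.
Shadow price of collating = 6.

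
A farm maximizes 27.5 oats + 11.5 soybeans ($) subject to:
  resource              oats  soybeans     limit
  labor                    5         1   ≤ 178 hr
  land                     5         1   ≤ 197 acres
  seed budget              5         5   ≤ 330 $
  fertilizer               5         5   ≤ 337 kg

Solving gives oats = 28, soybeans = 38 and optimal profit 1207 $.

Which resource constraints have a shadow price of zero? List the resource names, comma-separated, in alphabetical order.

fertilizer, land

labor: 178/178 (binding)
land: 178/197 (slack 19)
seed budget: 330/330 (binding)
fertilizer: 330/337 (slack 7)
By complementary slackness, a constraint with positive slack has shadow price 0 → fertilizer, land.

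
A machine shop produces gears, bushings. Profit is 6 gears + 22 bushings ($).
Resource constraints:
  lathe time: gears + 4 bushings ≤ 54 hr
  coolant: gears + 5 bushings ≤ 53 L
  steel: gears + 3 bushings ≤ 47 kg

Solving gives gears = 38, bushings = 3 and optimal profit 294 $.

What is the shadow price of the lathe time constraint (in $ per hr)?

0

Binding: coolant and steel. Non-binding: lathe time (4 unused).
Since lathe time is not tight, its dual is 0.
The binding rows give the dual system: 1·y_coolant + 1·y_steel = 6 and 5·y_coolant + 3·y_steel = 22.
→ y_coolant = 2 and y_steel = 4.
Shadow price of lathe time = 0.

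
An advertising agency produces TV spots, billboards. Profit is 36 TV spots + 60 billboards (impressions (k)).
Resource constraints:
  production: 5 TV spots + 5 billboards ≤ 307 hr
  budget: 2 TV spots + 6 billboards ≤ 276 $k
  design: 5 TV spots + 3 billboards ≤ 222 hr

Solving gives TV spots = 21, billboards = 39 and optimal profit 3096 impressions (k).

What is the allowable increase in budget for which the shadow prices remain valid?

Binding constraints: budget, design. The basis is B = [[2,6],[5,3]] with det -24.
Per unit increase in budget, x* moves by d = (-0.125, 0.2083).
The basis stays optimal until production becomes binding; allowable increase = 16.8 $k.

16.8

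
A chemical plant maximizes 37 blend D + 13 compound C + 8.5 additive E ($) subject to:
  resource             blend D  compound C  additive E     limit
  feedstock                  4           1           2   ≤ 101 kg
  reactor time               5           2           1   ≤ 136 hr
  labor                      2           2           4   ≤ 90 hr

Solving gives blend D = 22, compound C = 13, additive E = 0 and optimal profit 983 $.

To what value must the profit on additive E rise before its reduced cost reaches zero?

11

Binding: feedstock and reactor time. Non-binding: labor (20 unused).
By complementary slackness, y = 0 for the non-binding constraint.
From A_Bᵀ y = c: 4·y_feedstock + 5·y_reactor time = 37; 1·y_feedstock + 2·y_reactor time = 13.
Solving: y_feedstock = 3, y_reactor time = 5.
additive E enters the basis when its profit ≥ yᵀa₃ = 3·2 + 5·1 = 11.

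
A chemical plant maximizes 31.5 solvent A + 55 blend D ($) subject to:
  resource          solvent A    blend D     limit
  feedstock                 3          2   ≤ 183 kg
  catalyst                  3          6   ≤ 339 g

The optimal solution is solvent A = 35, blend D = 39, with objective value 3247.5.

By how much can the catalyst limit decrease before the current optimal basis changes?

Binding constraints: feedstock, catalyst. The basis is B = [[3,2],[3,6]] with det 12.
Per unit decrease in catalyst, x* moves by d = (0.1667, -0.25).
The basis stays optimal until blend D reaches 0; allowable decrease = 156 g.

156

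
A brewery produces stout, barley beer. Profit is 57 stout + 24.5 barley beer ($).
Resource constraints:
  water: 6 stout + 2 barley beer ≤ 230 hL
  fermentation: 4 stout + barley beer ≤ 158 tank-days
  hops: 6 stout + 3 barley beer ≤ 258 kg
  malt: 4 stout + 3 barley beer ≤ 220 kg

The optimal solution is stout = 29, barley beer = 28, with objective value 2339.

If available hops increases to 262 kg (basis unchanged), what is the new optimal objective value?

2361

Binding: water and hops. Non-binding: fermentation (14 unused), malt (20 unused).
By complementary slackness, y = 0 for the non-binding constraints.
Dual feasibility on the basic columns requires 6·y_water + 6·y_hops = 57, 2·y_water + 3·y_hops = 24.5.
This yields shadow prices y_water = 4, y_hops = 5.5.
Δz = y_hops·Δb = 5.5 × (4) = 22, so new z* = 2339 + 22 = 2361.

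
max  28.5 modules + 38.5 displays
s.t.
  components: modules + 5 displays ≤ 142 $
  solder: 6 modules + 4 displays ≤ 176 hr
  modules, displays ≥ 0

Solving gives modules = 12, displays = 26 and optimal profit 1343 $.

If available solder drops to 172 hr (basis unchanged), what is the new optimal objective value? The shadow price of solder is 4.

Δb = -4, so new z* = 1343 + (4)·(-4) = 1343 − 16 = 1327.

1327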